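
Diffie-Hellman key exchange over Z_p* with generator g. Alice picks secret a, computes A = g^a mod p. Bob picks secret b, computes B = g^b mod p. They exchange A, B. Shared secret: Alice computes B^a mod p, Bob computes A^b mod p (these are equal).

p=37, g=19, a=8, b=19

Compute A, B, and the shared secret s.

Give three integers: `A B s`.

Answer: 12 18 12

Derivation:
A = 19^8 mod 37  (bits of 8 = 1000)
  bit 0 = 1: r = r^2 * 19 mod 37 = 1^2 * 19 = 1*19 = 19
  bit 1 = 0: r = r^2 mod 37 = 19^2 = 28
  bit 2 = 0: r = r^2 mod 37 = 28^2 = 7
  bit 3 = 0: r = r^2 mod 37 = 7^2 = 12
  -> A = 12
B = 19^19 mod 37  (bits of 19 = 10011)
  bit 0 = 1: r = r^2 * 19 mod 37 = 1^2 * 19 = 1*19 = 19
  bit 1 = 0: r = r^2 mod 37 = 19^2 = 28
  bit 2 = 0: r = r^2 mod 37 = 28^2 = 7
  bit 3 = 1: r = r^2 * 19 mod 37 = 7^2 * 19 = 12*19 = 6
  bit 4 = 1: r = r^2 * 19 mod 37 = 6^2 * 19 = 36*19 = 18
  -> B = 18
s = B^a = 18^8 mod 37  (bits of 8 = 1000)
  bit 0 = 1: r = r^2 * 18 mod 37 = 1^2 * 18 = 1*18 = 18
  bit 1 = 0: r = r^2 mod 37 = 18^2 = 28
  bit 2 = 0: r = r^2 mod 37 = 28^2 = 7
  bit 3 = 0: r = r^2 mod 37 = 7^2 = 12
  -> s = B^a = 12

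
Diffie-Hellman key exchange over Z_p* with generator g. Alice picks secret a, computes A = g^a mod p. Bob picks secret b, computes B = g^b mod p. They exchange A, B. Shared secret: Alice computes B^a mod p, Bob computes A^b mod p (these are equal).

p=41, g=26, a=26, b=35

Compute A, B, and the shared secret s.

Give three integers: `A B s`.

Answer: 36 38 9

Derivation:
A = 26^26 mod 41  (bits of 26 = 11010)
  bit 0 = 1: r = r^2 * 26 mod 41 = 1^2 * 26 = 1*26 = 26
  bit 1 = 1: r = r^2 * 26 mod 41 = 26^2 * 26 = 20*26 = 28
  bit 2 = 0: r = r^2 mod 41 = 28^2 = 5
  bit 3 = 1: r = r^2 * 26 mod 41 = 5^2 * 26 = 25*26 = 35
  bit 4 = 0: r = r^2 mod 41 = 35^2 = 36
  -> A = 36
B = 26^35 mod 41  (bits of 35 = 100011)
  bit 0 = 1: r = r^2 * 26 mod 41 = 1^2 * 26 = 1*26 = 26
  bit 1 = 0: r = r^2 mod 41 = 26^2 = 20
  bit 2 = 0: r = r^2 mod 41 = 20^2 = 31
  bit 3 = 0: r = r^2 mod 41 = 31^2 = 18
  bit 4 = 1: r = r^2 * 26 mod 41 = 18^2 * 26 = 37*26 = 19
  bit 5 = 1: r = r^2 * 26 mod 41 = 19^2 * 26 = 33*26 = 38
  -> B = 38
s = B^a = 38^26 mod 41  (bits of 26 = 11010)
  bit 0 = 1: r = r^2 * 38 mod 41 = 1^2 * 38 = 1*38 = 38
  bit 1 = 1: r = r^2 * 38 mod 41 = 38^2 * 38 = 9*38 = 14
  bit 2 = 0: r = r^2 mod 41 = 14^2 = 32
  bit 3 = 1: r = r^2 * 38 mod 41 = 32^2 * 38 = 40*38 = 3
  bit 4 = 0: r = r^2 mod 41 = 3^2 = 9
  -> s = B^a = 9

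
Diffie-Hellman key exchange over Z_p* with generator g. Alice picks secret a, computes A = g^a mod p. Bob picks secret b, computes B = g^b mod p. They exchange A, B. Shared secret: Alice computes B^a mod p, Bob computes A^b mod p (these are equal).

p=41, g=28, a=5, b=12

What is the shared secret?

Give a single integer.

Answer: 40

Derivation:
A = 28^5 mod 41  (bits of 5 = 101)
  bit 0 = 1: r = r^2 * 28 mod 41 = 1^2 * 28 = 1*28 = 28
  bit 1 = 0: r = r^2 mod 41 = 28^2 = 5
  bit 2 = 1: r = r^2 * 28 mod 41 = 5^2 * 28 = 25*28 = 3
  -> A = 3
B = 28^12 mod 41  (bits of 12 = 1100)
  bit 0 = 1: r = r^2 * 28 mod 41 = 1^2 * 28 = 1*28 = 28
  bit 1 = 1: r = r^2 * 28 mod 41 = 28^2 * 28 = 5*28 = 17
  bit 2 = 0: r = r^2 mod 41 = 17^2 = 2
  bit 3 = 0: r = r^2 mod 41 = 2^2 = 4
  -> B = 4
s = B^a = 4^5 mod 41  (bits of 5 = 101)
  bit 0 = 1: r = r^2 * 4 mod 41 = 1^2 * 4 = 1*4 = 4
  bit 1 = 0: r = r^2 mod 41 = 4^2 = 16
  bit 2 = 1: r = r^2 * 4 mod 41 = 16^2 * 4 = 10*4 = 40
  -> s = B^a = 40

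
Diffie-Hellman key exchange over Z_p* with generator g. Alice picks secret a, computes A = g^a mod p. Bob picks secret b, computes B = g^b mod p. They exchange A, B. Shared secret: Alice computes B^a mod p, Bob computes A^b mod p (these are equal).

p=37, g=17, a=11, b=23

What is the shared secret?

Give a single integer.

A = 17^11 mod 37  (bits of 11 = 1011)
  bit 0 = 1: r = r^2 * 17 mod 37 = 1^2 * 17 = 1*17 = 17
  bit 1 = 0: r = r^2 mod 37 = 17^2 = 30
  bit 2 = 1: r = r^2 * 17 mod 37 = 30^2 * 17 = 12*17 = 19
  bit 3 = 1: r = r^2 * 17 mod 37 = 19^2 * 17 = 28*17 = 32
  -> A = 32
B = 17^23 mod 37  (bits of 23 = 10111)
  bit 0 = 1: r = r^2 * 17 mod 37 = 1^2 * 17 = 1*17 = 17
  bit 1 = 0: r = r^2 mod 37 = 17^2 = 30
  bit 2 = 1: r = r^2 * 17 mod 37 = 30^2 * 17 = 12*17 = 19
  bit 3 = 1: r = r^2 * 17 mod 37 = 19^2 * 17 = 28*17 = 32
  bit 4 = 1: r = r^2 * 17 mod 37 = 32^2 * 17 = 25*17 = 18
  -> B = 18
s = B^a = 18^11 mod 37  (bits of 11 = 1011)
  bit 0 = 1: r = r^2 * 18 mod 37 = 1^2 * 18 = 1*18 = 18
  bit 1 = 0: r = r^2 mod 37 = 18^2 = 28
  bit 2 = 1: r = r^2 * 18 mod 37 = 28^2 * 18 = 7*18 = 15
  bit 3 = 1: r = r^2 * 18 mod 37 = 15^2 * 18 = 3*18 = 17
  -> s = B^a = 17

Answer: 17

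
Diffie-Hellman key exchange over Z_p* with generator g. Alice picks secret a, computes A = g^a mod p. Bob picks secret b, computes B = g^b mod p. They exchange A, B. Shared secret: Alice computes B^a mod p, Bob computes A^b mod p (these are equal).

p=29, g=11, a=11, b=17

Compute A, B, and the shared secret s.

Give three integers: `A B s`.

Answer: 10 3 15

Derivation:
A = 11^11 mod 29  (bits of 11 = 1011)
  bit 0 = 1: r = r^2 * 11 mod 29 = 1^2 * 11 = 1*11 = 11
  bit 1 = 0: r = r^2 mod 29 = 11^2 = 5
  bit 2 = 1: r = r^2 * 11 mod 29 = 5^2 * 11 = 25*11 = 14
  bit 3 = 1: r = r^2 * 11 mod 29 = 14^2 * 11 = 22*11 = 10
  -> A = 10
B = 11^17 mod 29  (bits of 17 = 10001)
  bit 0 = 1: r = r^2 * 11 mod 29 = 1^2 * 11 = 1*11 = 11
  bit 1 = 0: r = r^2 mod 29 = 11^2 = 5
  bit 2 = 0: r = r^2 mod 29 = 5^2 = 25
  bit 3 = 0: r = r^2 mod 29 = 25^2 = 16
  bit 4 = 1: r = r^2 * 11 mod 29 = 16^2 * 11 = 24*11 = 3
  -> B = 3
s = B^a = 3^11 mod 29  (bits of 11 = 1011)
  bit 0 = 1: r = r^2 * 3 mod 29 = 1^2 * 3 = 1*3 = 3
  bit 1 = 0: r = r^2 mod 29 = 3^2 = 9
  bit 2 = 1: r = r^2 * 3 mod 29 = 9^2 * 3 = 23*3 = 11
  bit 3 = 1: r = r^2 * 3 mod 29 = 11^2 * 3 = 5*3 = 15
  -> s = B^a = 15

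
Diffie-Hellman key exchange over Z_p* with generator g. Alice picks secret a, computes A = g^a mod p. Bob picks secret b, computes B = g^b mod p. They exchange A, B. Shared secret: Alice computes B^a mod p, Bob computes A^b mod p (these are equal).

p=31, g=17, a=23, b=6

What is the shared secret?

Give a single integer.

Answer: 16

Derivation:
A = 17^23 mod 31  (bits of 23 = 10111)
  bit 0 = 1: r = r^2 * 17 mod 31 = 1^2 * 17 = 1*17 = 17
  bit 1 = 0: r = r^2 mod 31 = 17^2 = 10
  bit 2 = 1: r = r^2 * 17 mod 31 = 10^2 * 17 = 7*17 = 26
  bit 3 = 1: r = r^2 * 17 mod 31 = 26^2 * 17 = 25*17 = 22
  bit 4 = 1: r = r^2 * 17 mod 31 = 22^2 * 17 = 19*17 = 13
  -> A = 13
B = 17^6 mod 31  (bits of 6 = 110)
  bit 0 = 1: r = r^2 * 17 mod 31 = 1^2 * 17 = 1*17 = 17
  bit 1 = 1: r = r^2 * 17 mod 31 = 17^2 * 17 = 10*17 = 15
  bit 2 = 0: r = r^2 mod 31 = 15^2 = 8
  -> B = 8
s = B^a = 8^23 mod 31  (bits of 23 = 10111)
  bit 0 = 1: r = r^2 * 8 mod 31 = 1^2 * 8 = 1*8 = 8
  bit 1 = 0: r = r^2 mod 31 = 8^2 = 2
  bit 2 = 1: r = r^2 * 8 mod 31 = 2^2 * 8 = 4*8 = 1
  bit 3 = 1: r = r^2 * 8 mod 31 = 1^2 * 8 = 1*8 = 8
  bit 4 = 1: r = r^2 * 8 mod 31 = 8^2 * 8 = 2*8 = 16
  -> s = B^a = 16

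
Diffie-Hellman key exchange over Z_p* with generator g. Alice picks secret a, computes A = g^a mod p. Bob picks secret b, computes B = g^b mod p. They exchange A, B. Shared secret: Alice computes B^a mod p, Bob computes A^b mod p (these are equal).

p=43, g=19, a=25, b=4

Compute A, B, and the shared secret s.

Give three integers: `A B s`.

Answer: 12 31 10

Derivation:
A = 19^25 mod 43  (bits of 25 = 11001)
  bit 0 = 1: r = r^2 * 19 mod 43 = 1^2 * 19 = 1*19 = 19
  bit 1 = 1: r = r^2 * 19 mod 43 = 19^2 * 19 = 17*19 = 22
  bit 2 = 0: r = r^2 mod 43 = 22^2 = 11
  bit 3 = 0: r = r^2 mod 43 = 11^2 = 35
  bit 4 = 1: r = r^2 * 19 mod 43 = 35^2 * 19 = 21*19 = 12
  -> A = 12
B = 19^4 mod 43  (bits of 4 = 100)
  bit 0 = 1: r = r^2 * 19 mod 43 = 1^2 * 19 = 1*19 = 19
  bit 1 = 0: r = r^2 mod 43 = 19^2 = 17
  bit 2 = 0: r = r^2 mod 43 = 17^2 = 31
  -> B = 31
s = B^a = 31^25 mod 43  (bits of 25 = 11001)
  bit 0 = 1: r = r^2 * 31 mod 43 = 1^2 * 31 = 1*31 = 31
  bit 1 = 1: r = r^2 * 31 mod 43 = 31^2 * 31 = 15*31 = 35
  bit 2 = 0: r = r^2 mod 43 = 35^2 = 21
  bit 3 = 0: r = r^2 mod 43 = 21^2 = 11
  bit 4 = 1: r = r^2 * 31 mod 43 = 11^2 * 31 = 35*31 = 10
  -> s = B^a = 10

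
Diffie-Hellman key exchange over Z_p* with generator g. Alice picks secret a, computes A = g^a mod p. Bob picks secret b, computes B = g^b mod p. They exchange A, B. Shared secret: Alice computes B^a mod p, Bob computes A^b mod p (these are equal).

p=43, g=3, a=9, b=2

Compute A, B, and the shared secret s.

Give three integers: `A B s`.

A = 3^9 mod 43  (bits of 9 = 1001)
  bit 0 = 1: r = r^2 * 3 mod 43 = 1^2 * 3 = 1*3 = 3
  bit 1 = 0: r = r^2 mod 43 = 3^2 = 9
  bit 2 = 0: r = r^2 mod 43 = 9^2 = 38
  bit 3 = 1: r = r^2 * 3 mod 43 = 38^2 * 3 = 25*3 = 32
  -> A = 32
B = 3^2 mod 43  (bits of 2 = 10)
  bit 0 = 1: r = r^2 * 3 mod 43 = 1^2 * 3 = 1*3 = 3
  bit 1 = 0: r = r^2 mod 43 = 3^2 = 9
  -> B = 9
s = B^a = 9^9 mod 43  (bits of 9 = 1001)
  bit 0 = 1: r = r^2 * 9 mod 43 = 1^2 * 9 = 1*9 = 9
  bit 1 = 0: r = r^2 mod 43 = 9^2 = 38
  bit 2 = 0: r = r^2 mod 43 = 38^2 = 25
  bit 3 = 1: r = r^2 * 9 mod 43 = 25^2 * 9 = 23*9 = 35
  -> s = B^a = 35

Answer: 32 9 35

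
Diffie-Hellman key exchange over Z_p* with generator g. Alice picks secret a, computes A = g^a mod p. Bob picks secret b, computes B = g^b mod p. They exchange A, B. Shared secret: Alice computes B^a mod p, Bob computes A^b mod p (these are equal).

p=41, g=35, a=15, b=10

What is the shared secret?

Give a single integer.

A = 35^15 mod 41  (bits of 15 = 1111)
  bit 0 = 1: r = r^2 * 35 mod 41 = 1^2 * 35 = 1*35 = 35
  bit 1 = 1: r = r^2 * 35 mod 41 = 35^2 * 35 = 36*35 = 30
  bit 2 = 1: r = r^2 * 35 mod 41 = 30^2 * 35 = 39*35 = 12
  bit 3 = 1: r = r^2 * 35 mod 41 = 12^2 * 35 = 21*35 = 38
  -> A = 38
B = 35^10 mod 41  (bits of 10 = 1010)
  bit 0 = 1: r = r^2 * 35 mod 41 = 1^2 * 35 = 1*35 = 35
  bit 1 = 0: r = r^2 mod 41 = 35^2 = 36
  bit 2 = 1: r = r^2 * 35 mod 41 = 36^2 * 35 = 25*35 = 14
  bit 3 = 0: r = r^2 mod 41 = 14^2 = 32
  -> B = 32
s = B^a = 32^15 mod 41  (bits of 15 = 1111)
  bit 0 = 1: r = r^2 * 32 mod 41 = 1^2 * 32 = 1*32 = 32
  bit 1 = 1: r = r^2 * 32 mod 41 = 32^2 * 32 = 40*32 = 9
  bit 2 = 1: r = r^2 * 32 mod 41 = 9^2 * 32 = 40*32 = 9
  bit 3 = 1: r = r^2 * 32 mod 41 = 9^2 * 32 = 40*32 = 9
  -> s = B^a = 9

Answer: 9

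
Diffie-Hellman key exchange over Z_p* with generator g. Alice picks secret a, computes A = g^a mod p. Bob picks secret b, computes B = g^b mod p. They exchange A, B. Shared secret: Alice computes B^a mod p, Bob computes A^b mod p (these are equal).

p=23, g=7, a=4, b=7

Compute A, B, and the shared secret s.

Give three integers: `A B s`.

Answer: 9 5 4

Derivation:
A = 7^4 mod 23  (bits of 4 = 100)
  bit 0 = 1: r = r^2 * 7 mod 23 = 1^2 * 7 = 1*7 = 7
  bit 1 = 0: r = r^2 mod 23 = 7^2 = 3
  bit 2 = 0: r = r^2 mod 23 = 3^2 = 9
  -> A = 9
B = 7^7 mod 23  (bits of 7 = 111)
  bit 0 = 1: r = r^2 * 7 mod 23 = 1^2 * 7 = 1*7 = 7
  bit 1 = 1: r = r^2 * 7 mod 23 = 7^2 * 7 = 3*7 = 21
  bit 2 = 1: r = r^2 * 7 mod 23 = 21^2 * 7 = 4*7 = 5
  -> B = 5
s = B^a = 5^4 mod 23  (bits of 4 = 100)
  bit 0 = 1: r = r^2 * 5 mod 23 = 1^2 * 5 = 1*5 = 5
  bit 1 = 0: r = r^2 mod 23 = 5^2 = 2
  bit 2 = 0: r = r^2 mod 23 = 2^2 = 4
  -> s = B^a = 4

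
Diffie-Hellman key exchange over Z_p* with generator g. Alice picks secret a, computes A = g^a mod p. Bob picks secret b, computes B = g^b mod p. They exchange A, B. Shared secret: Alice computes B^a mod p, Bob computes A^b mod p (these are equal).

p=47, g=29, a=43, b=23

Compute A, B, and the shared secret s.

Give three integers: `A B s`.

A = 29^43 mod 47  (bits of 43 = 101011)
  bit 0 = 1: r = r^2 * 29 mod 47 = 1^2 * 29 = 1*29 = 29
  bit 1 = 0: r = r^2 mod 47 = 29^2 = 42
  bit 2 = 1: r = r^2 * 29 mod 47 = 42^2 * 29 = 25*29 = 20
  bit 3 = 0: r = r^2 mod 47 = 20^2 = 24
  bit 4 = 1: r = r^2 * 29 mod 47 = 24^2 * 29 = 12*29 = 19
  bit 5 = 1: r = r^2 * 29 mod 47 = 19^2 * 29 = 32*29 = 35
  -> A = 35
B = 29^23 mod 47  (bits of 23 = 10111)
  bit 0 = 1: r = r^2 * 29 mod 47 = 1^2 * 29 = 1*29 = 29
  bit 1 = 0: r = r^2 mod 47 = 29^2 = 42
  bit 2 = 1: r = r^2 * 29 mod 47 = 42^2 * 29 = 25*29 = 20
  bit 3 = 1: r = r^2 * 29 mod 47 = 20^2 * 29 = 24*29 = 38
  bit 4 = 1: r = r^2 * 29 mod 47 = 38^2 * 29 = 34*29 = 46
  -> B = 46
s = B^a = 46^43 mod 47  (bits of 43 = 101011)
  bit 0 = 1: r = r^2 * 46 mod 47 = 1^2 * 46 = 1*46 = 46
  bit 1 = 0: r = r^2 mod 47 = 46^2 = 1
  bit 2 = 1: r = r^2 * 46 mod 47 = 1^2 * 46 = 1*46 = 46
  bit 3 = 0: r = r^2 mod 47 = 46^2 = 1
  bit 4 = 1: r = r^2 * 46 mod 47 = 1^2 * 46 = 1*46 = 46
  bit 5 = 1: r = r^2 * 46 mod 47 = 46^2 * 46 = 1*46 = 46
  -> s = B^a = 46

Answer: 35 46 46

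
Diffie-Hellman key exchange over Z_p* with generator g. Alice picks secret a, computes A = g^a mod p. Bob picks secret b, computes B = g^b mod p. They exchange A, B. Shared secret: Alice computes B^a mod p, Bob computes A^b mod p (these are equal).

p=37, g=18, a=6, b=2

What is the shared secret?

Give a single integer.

Answer: 10

Derivation:
A = 18^6 mod 37  (bits of 6 = 110)
  bit 0 = 1: r = r^2 * 18 mod 37 = 1^2 * 18 = 1*18 = 18
  bit 1 = 1: r = r^2 * 18 mod 37 = 18^2 * 18 = 28*18 = 23
  bit 2 = 0: r = r^2 mod 37 = 23^2 = 11
  -> A = 11
B = 18^2 mod 37  (bits of 2 = 10)
  bit 0 = 1: r = r^2 * 18 mod 37 = 1^2 * 18 = 1*18 = 18
  bit 1 = 0: r = r^2 mod 37 = 18^2 = 28
  -> B = 28
s = B^a = 28^6 mod 37  (bits of 6 = 110)
  bit 0 = 1: r = r^2 * 28 mod 37 = 1^2 * 28 = 1*28 = 28
  bit 1 = 1: r = r^2 * 28 mod 37 = 28^2 * 28 = 7*28 = 11
  bit 2 = 0: r = r^2 mod 37 = 11^2 = 10
  -> s = B^a = 10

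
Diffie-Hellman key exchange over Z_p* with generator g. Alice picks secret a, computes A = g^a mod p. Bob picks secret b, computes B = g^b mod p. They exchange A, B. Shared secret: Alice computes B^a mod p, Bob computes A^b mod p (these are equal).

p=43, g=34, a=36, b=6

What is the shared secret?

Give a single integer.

Answer: 4

Derivation:
A = 34^36 mod 43  (bits of 36 = 100100)
  bit 0 = 1: r = r^2 * 34 mod 43 = 1^2 * 34 = 1*34 = 34
  bit 1 = 0: r = r^2 mod 43 = 34^2 = 38
  bit 2 = 0: r = r^2 mod 43 = 38^2 = 25
  bit 3 = 1: r = r^2 * 34 mod 43 = 25^2 * 34 = 23*34 = 8
  bit 4 = 0: r = r^2 mod 43 = 8^2 = 21
  bit 5 = 0: r = r^2 mod 43 = 21^2 = 11
  -> A = 11
B = 34^6 mod 43  (bits of 6 = 110)
  bit 0 = 1: r = r^2 * 34 mod 43 = 1^2 * 34 = 1*34 = 34
  bit 1 = 1: r = r^2 * 34 mod 43 = 34^2 * 34 = 38*34 = 2
  bit 2 = 0: r = r^2 mod 43 = 2^2 = 4
  -> B = 4
s = B^a = 4^36 mod 43  (bits of 36 = 100100)
  bit 0 = 1: r = r^2 * 4 mod 43 = 1^2 * 4 = 1*4 = 4
  bit 1 = 0: r = r^2 mod 43 = 4^2 = 16
  bit 2 = 0: r = r^2 mod 43 = 16^2 = 41
  bit 3 = 1: r = r^2 * 4 mod 43 = 41^2 * 4 = 4*4 = 16
  bit 4 = 0: r = r^2 mod 43 = 16^2 = 41
  bit 5 = 0: r = r^2 mod 43 = 41^2 = 4
  -> s = B^a = 4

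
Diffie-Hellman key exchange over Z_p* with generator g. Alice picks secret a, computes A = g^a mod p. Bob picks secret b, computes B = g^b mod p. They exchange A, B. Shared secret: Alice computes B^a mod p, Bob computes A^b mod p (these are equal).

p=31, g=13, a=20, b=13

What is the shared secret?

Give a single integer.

Answer: 25

Derivation:
A = 13^20 mod 31  (bits of 20 = 10100)
  bit 0 = 1: r = r^2 * 13 mod 31 = 1^2 * 13 = 1*13 = 13
  bit 1 = 0: r = r^2 mod 31 = 13^2 = 14
  bit 2 = 1: r = r^2 * 13 mod 31 = 14^2 * 13 = 10*13 = 6
  bit 3 = 0: r = r^2 mod 31 = 6^2 = 5
  bit 4 = 0: r = r^2 mod 31 = 5^2 = 25
  -> A = 25
B = 13^13 mod 31  (bits of 13 = 1101)
  bit 0 = 1: r = r^2 * 13 mod 31 = 1^2 * 13 = 1*13 = 13
  bit 1 = 1: r = r^2 * 13 mod 31 = 13^2 * 13 = 14*13 = 27
  bit 2 = 0: r = r^2 mod 31 = 27^2 = 16
  bit 3 = 1: r = r^2 * 13 mod 31 = 16^2 * 13 = 8*13 = 11
  -> B = 11
s = B^a = 11^20 mod 31  (bits of 20 = 10100)
  bit 0 = 1: r = r^2 * 11 mod 31 = 1^2 * 11 = 1*11 = 11
  bit 1 = 0: r = r^2 mod 31 = 11^2 = 28
  bit 2 = 1: r = r^2 * 11 mod 31 = 28^2 * 11 = 9*11 = 6
  bit 3 = 0: r = r^2 mod 31 = 6^2 = 5
  bit 4 = 0: r = r^2 mod 31 = 5^2 = 25
  -> s = B^a = 25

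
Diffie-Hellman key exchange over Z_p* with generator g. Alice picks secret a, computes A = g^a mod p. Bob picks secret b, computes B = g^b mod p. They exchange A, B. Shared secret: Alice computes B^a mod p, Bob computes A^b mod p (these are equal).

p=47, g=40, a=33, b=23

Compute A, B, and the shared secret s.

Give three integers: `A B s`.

Answer: 15 46 46

Derivation:
A = 40^33 mod 47  (bits of 33 = 100001)
  bit 0 = 1: r = r^2 * 40 mod 47 = 1^2 * 40 = 1*40 = 40
  bit 1 = 0: r = r^2 mod 47 = 40^2 = 2
  bit 2 = 0: r = r^2 mod 47 = 2^2 = 4
  bit 3 = 0: r = r^2 mod 47 = 4^2 = 16
  bit 4 = 0: r = r^2 mod 47 = 16^2 = 21
  bit 5 = 1: r = r^2 * 40 mod 47 = 21^2 * 40 = 18*40 = 15
  -> A = 15
B = 40^23 mod 47  (bits of 23 = 10111)
  bit 0 = 1: r = r^2 * 40 mod 47 = 1^2 * 40 = 1*40 = 40
  bit 1 = 0: r = r^2 mod 47 = 40^2 = 2
  bit 2 = 1: r = r^2 * 40 mod 47 = 2^2 * 40 = 4*40 = 19
  bit 3 = 1: r = r^2 * 40 mod 47 = 19^2 * 40 = 32*40 = 11
  bit 4 = 1: r = r^2 * 40 mod 47 = 11^2 * 40 = 27*40 = 46
  -> B = 46
s = B^a = 46^33 mod 47  (bits of 33 = 100001)
  bit 0 = 1: r = r^2 * 46 mod 47 = 1^2 * 46 = 1*46 = 46
  bit 1 = 0: r = r^2 mod 47 = 46^2 = 1
  bit 2 = 0: r = r^2 mod 47 = 1^2 = 1
  bit 3 = 0: r = r^2 mod 47 = 1^2 = 1
  bit 4 = 0: r = r^2 mod 47 = 1^2 = 1
  bit 5 = 1: r = r^2 * 46 mod 47 = 1^2 * 46 = 1*46 = 46
  -> s = B^a = 46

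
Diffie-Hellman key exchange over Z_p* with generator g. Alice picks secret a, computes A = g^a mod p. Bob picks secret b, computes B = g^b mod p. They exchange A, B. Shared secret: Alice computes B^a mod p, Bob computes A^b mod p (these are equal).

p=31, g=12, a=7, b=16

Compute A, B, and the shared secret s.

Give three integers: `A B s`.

A = 12^7 mod 31  (bits of 7 = 111)
  bit 0 = 1: r = r^2 * 12 mod 31 = 1^2 * 12 = 1*12 = 12
  bit 1 = 1: r = r^2 * 12 mod 31 = 12^2 * 12 = 20*12 = 23
  bit 2 = 1: r = r^2 * 12 mod 31 = 23^2 * 12 = 2*12 = 24
  -> A = 24
B = 12^16 mod 31  (bits of 16 = 10000)
  bit 0 = 1: r = r^2 * 12 mod 31 = 1^2 * 12 = 1*12 = 12
  bit 1 = 0: r = r^2 mod 31 = 12^2 = 20
  bit 2 = 0: r = r^2 mod 31 = 20^2 = 28
  bit 3 = 0: r = r^2 mod 31 = 28^2 = 9
  bit 4 = 0: r = r^2 mod 31 = 9^2 = 19
  -> B = 19
s = B^a = 19^7 mod 31  (bits of 7 = 111)
  bit 0 = 1: r = r^2 * 19 mod 31 = 1^2 * 19 = 1*19 = 19
  bit 1 = 1: r = r^2 * 19 mod 31 = 19^2 * 19 = 20*19 = 8
  bit 2 = 1: r = r^2 * 19 mod 31 = 8^2 * 19 = 2*19 = 7
  -> s = B^a = 7

Answer: 24 19 7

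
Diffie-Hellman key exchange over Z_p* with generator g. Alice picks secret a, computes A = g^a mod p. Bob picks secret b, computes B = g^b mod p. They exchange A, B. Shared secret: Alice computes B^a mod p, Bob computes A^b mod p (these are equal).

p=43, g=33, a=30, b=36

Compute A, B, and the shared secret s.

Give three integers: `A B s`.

Answer: 41 16 41

Derivation:
A = 33^30 mod 43  (bits of 30 = 11110)
  bit 0 = 1: r = r^2 * 33 mod 43 = 1^2 * 33 = 1*33 = 33
  bit 1 = 1: r = r^2 * 33 mod 43 = 33^2 * 33 = 14*33 = 32
  bit 2 = 1: r = r^2 * 33 mod 43 = 32^2 * 33 = 35*33 = 37
  bit 3 = 1: r = r^2 * 33 mod 43 = 37^2 * 33 = 36*33 = 27
  bit 4 = 0: r = r^2 mod 43 = 27^2 = 41
  -> A = 41
B = 33^36 mod 43  (bits of 36 = 100100)
  bit 0 = 1: r = r^2 * 33 mod 43 = 1^2 * 33 = 1*33 = 33
  bit 1 = 0: r = r^2 mod 43 = 33^2 = 14
  bit 2 = 0: r = r^2 mod 43 = 14^2 = 24
  bit 3 = 1: r = r^2 * 33 mod 43 = 24^2 * 33 = 17*33 = 2
  bit 4 = 0: r = r^2 mod 43 = 2^2 = 4
  bit 5 = 0: r = r^2 mod 43 = 4^2 = 16
  -> B = 16
s = B^a = 16^30 mod 43  (bits of 30 = 11110)
  bit 0 = 1: r = r^2 * 16 mod 43 = 1^2 * 16 = 1*16 = 16
  bit 1 = 1: r = r^2 * 16 mod 43 = 16^2 * 16 = 41*16 = 11
  bit 2 = 1: r = r^2 * 16 mod 43 = 11^2 * 16 = 35*16 = 1
  bit 3 = 1: r = r^2 * 16 mod 43 = 1^2 * 16 = 1*16 = 16
  bit 4 = 0: r = r^2 mod 43 = 16^2 = 41
  -> s = B^a = 41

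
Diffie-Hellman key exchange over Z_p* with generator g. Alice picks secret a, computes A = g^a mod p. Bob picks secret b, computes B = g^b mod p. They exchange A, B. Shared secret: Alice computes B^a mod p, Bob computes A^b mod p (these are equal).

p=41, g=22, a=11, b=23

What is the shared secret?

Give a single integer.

Answer: 26

Derivation:
A = 22^11 mod 41  (bits of 11 = 1011)
  bit 0 = 1: r = r^2 * 22 mod 41 = 1^2 * 22 = 1*22 = 22
  bit 1 = 0: r = r^2 mod 41 = 22^2 = 33
  bit 2 = 1: r = r^2 * 22 mod 41 = 33^2 * 22 = 23*22 = 14
  bit 3 = 1: r = r^2 * 22 mod 41 = 14^2 * 22 = 32*22 = 7
  -> A = 7
B = 22^23 mod 41  (bits of 23 = 10111)
  bit 0 = 1: r = r^2 * 22 mod 41 = 1^2 * 22 = 1*22 = 22
  bit 1 = 0: r = r^2 mod 41 = 22^2 = 33
  bit 2 = 1: r = r^2 * 22 mod 41 = 33^2 * 22 = 23*22 = 14
  bit 3 = 1: r = r^2 * 22 mod 41 = 14^2 * 22 = 32*22 = 7
  bit 4 = 1: r = r^2 * 22 mod 41 = 7^2 * 22 = 8*22 = 12
  -> B = 12
s = B^a = 12^11 mod 41  (bits of 11 = 1011)
  bit 0 = 1: r = r^2 * 12 mod 41 = 1^2 * 12 = 1*12 = 12
  bit 1 = 0: r = r^2 mod 41 = 12^2 = 21
  bit 2 = 1: r = r^2 * 12 mod 41 = 21^2 * 12 = 31*12 = 3
  bit 3 = 1: r = r^2 * 12 mod 41 = 3^2 * 12 = 9*12 = 26
  -> s = B^a = 26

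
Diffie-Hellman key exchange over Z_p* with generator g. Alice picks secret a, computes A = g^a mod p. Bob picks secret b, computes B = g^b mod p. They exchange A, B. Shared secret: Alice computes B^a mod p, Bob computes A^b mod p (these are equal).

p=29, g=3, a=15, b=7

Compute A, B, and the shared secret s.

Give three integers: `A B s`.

Answer: 26 12 17

Derivation:
A = 3^15 mod 29  (bits of 15 = 1111)
  bit 0 = 1: r = r^2 * 3 mod 29 = 1^2 * 3 = 1*3 = 3
  bit 1 = 1: r = r^2 * 3 mod 29 = 3^2 * 3 = 9*3 = 27
  bit 2 = 1: r = r^2 * 3 mod 29 = 27^2 * 3 = 4*3 = 12
  bit 3 = 1: r = r^2 * 3 mod 29 = 12^2 * 3 = 28*3 = 26
  -> A = 26
B = 3^7 mod 29  (bits of 7 = 111)
  bit 0 = 1: r = r^2 * 3 mod 29 = 1^2 * 3 = 1*3 = 3
  bit 1 = 1: r = r^2 * 3 mod 29 = 3^2 * 3 = 9*3 = 27
  bit 2 = 1: r = r^2 * 3 mod 29 = 27^2 * 3 = 4*3 = 12
  -> B = 12
s = B^a = 12^15 mod 29  (bits of 15 = 1111)
  bit 0 = 1: r = r^2 * 12 mod 29 = 1^2 * 12 = 1*12 = 12
  bit 1 = 1: r = r^2 * 12 mod 29 = 12^2 * 12 = 28*12 = 17
  bit 2 = 1: r = r^2 * 12 mod 29 = 17^2 * 12 = 28*12 = 17
  bit 3 = 1: r = r^2 * 12 mod 29 = 17^2 * 12 = 28*12 = 17
  -> s = B^a = 17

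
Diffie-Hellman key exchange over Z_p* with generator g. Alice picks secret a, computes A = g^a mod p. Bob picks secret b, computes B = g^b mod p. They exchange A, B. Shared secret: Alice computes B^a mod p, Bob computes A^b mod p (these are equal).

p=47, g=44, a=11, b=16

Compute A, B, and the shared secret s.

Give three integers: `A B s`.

Answer: 43 32 42

Derivation:
A = 44^11 mod 47  (bits of 11 = 1011)
  bit 0 = 1: r = r^2 * 44 mod 47 = 1^2 * 44 = 1*44 = 44
  bit 1 = 0: r = r^2 mod 47 = 44^2 = 9
  bit 2 = 1: r = r^2 * 44 mod 47 = 9^2 * 44 = 34*44 = 39
  bit 3 = 1: r = r^2 * 44 mod 47 = 39^2 * 44 = 17*44 = 43
  -> A = 43
B = 44^16 mod 47  (bits of 16 = 10000)
  bit 0 = 1: r = r^2 * 44 mod 47 = 1^2 * 44 = 1*44 = 44
  bit 1 = 0: r = r^2 mod 47 = 44^2 = 9
  bit 2 = 0: r = r^2 mod 47 = 9^2 = 34
  bit 3 = 0: r = r^2 mod 47 = 34^2 = 28
  bit 4 = 0: r = r^2 mod 47 = 28^2 = 32
  -> B = 32
s = B^a = 32^11 mod 47  (bits of 11 = 1011)
  bit 0 = 1: r = r^2 * 32 mod 47 = 1^2 * 32 = 1*32 = 32
  bit 1 = 0: r = r^2 mod 47 = 32^2 = 37
  bit 2 = 1: r = r^2 * 32 mod 47 = 37^2 * 32 = 6*32 = 4
  bit 3 = 1: r = r^2 * 32 mod 47 = 4^2 * 32 = 16*32 = 42
  -> s = B^a = 42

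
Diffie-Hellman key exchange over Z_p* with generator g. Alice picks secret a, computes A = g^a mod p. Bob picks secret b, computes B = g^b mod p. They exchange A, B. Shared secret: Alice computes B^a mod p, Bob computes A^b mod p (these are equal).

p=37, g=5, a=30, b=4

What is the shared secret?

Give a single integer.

A = 5^30 mod 37  (bits of 30 = 11110)
  bit 0 = 1: r = r^2 * 5 mod 37 = 1^2 * 5 = 1*5 = 5
  bit 1 = 1: r = r^2 * 5 mod 37 = 5^2 * 5 = 25*5 = 14
  bit 2 = 1: r = r^2 * 5 mod 37 = 14^2 * 5 = 11*5 = 18
  bit 3 = 1: r = r^2 * 5 mod 37 = 18^2 * 5 = 28*5 = 29
  bit 4 = 0: r = r^2 mod 37 = 29^2 = 27
  -> A = 27
B = 5^4 mod 37  (bits of 4 = 100)
  bit 0 = 1: r = r^2 * 5 mod 37 = 1^2 * 5 = 1*5 = 5
  bit 1 = 0: r = r^2 mod 37 = 5^2 = 25
  bit 2 = 0: r = r^2 mod 37 = 25^2 = 33
  -> B = 33
s = B^a = 33^30 mod 37  (bits of 30 = 11110)
  bit 0 = 1: r = r^2 * 33 mod 37 = 1^2 * 33 = 1*33 = 33
  bit 1 = 1: r = r^2 * 33 mod 37 = 33^2 * 33 = 16*33 = 10
  bit 2 = 1: r = r^2 * 33 mod 37 = 10^2 * 33 = 26*33 = 7
  bit 3 = 1: r = r^2 * 33 mod 37 = 7^2 * 33 = 12*33 = 26
  bit 4 = 0: r = r^2 mod 37 = 26^2 = 10
  -> s = B^a = 10

Answer: 10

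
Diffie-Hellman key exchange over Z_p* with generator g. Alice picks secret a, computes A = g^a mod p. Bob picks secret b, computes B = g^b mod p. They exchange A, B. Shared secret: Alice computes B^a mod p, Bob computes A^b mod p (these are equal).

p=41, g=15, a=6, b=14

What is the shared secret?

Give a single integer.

A = 15^6 mod 41  (bits of 6 = 110)
  bit 0 = 1: r = r^2 * 15 mod 41 = 1^2 * 15 = 1*15 = 15
  bit 1 = 1: r = r^2 * 15 mod 41 = 15^2 * 15 = 20*15 = 13
  bit 2 = 0: r = r^2 mod 41 = 13^2 = 5
  -> A = 5
B = 15^14 mod 41  (bits of 14 = 1110)
  bit 0 = 1: r = r^2 * 15 mod 41 = 1^2 * 15 = 1*15 = 15
  bit 1 = 1: r = r^2 * 15 mod 41 = 15^2 * 15 = 20*15 = 13
  bit 2 = 1: r = r^2 * 15 mod 41 = 13^2 * 15 = 5*15 = 34
  bit 3 = 0: r = r^2 mod 41 = 34^2 = 8
  -> B = 8
s = B^a = 8^6 mod 41  (bits of 6 = 110)
  bit 0 = 1: r = r^2 * 8 mod 41 = 1^2 * 8 = 1*8 = 8
  bit 1 = 1: r = r^2 * 8 mod 41 = 8^2 * 8 = 23*8 = 20
  bit 2 = 0: r = r^2 mod 41 = 20^2 = 31
  -> s = B^a = 31

Answer: 31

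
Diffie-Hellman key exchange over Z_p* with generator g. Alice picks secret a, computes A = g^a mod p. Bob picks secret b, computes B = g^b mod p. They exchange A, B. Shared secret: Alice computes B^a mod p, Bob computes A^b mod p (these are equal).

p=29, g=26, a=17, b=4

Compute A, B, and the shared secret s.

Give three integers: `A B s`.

Answer: 27 23 16

Derivation:
A = 26^17 mod 29  (bits of 17 = 10001)
  bit 0 = 1: r = r^2 * 26 mod 29 = 1^2 * 26 = 1*26 = 26
  bit 1 = 0: r = r^2 mod 29 = 26^2 = 9
  bit 2 = 0: r = r^2 mod 29 = 9^2 = 23
  bit 3 = 0: r = r^2 mod 29 = 23^2 = 7
  bit 4 = 1: r = r^2 * 26 mod 29 = 7^2 * 26 = 20*26 = 27
  -> A = 27
B = 26^4 mod 29  (bits of 4 = 100)
  bit 0 = 1: r = r^2 * 26 mod 29 = 1^2 * 26 = 1*26 = 26
  bit 1 = 0: r = r^2 mod 29 = 26^2 = 9
  bit 2 = 0: r = r^2 mod 29 = 9^2 = 23
  -> B = 23
s = B^a = 23^17 mod 29  (bits of 17 = 10001)
  bit 0 = 1: r = r^2 * 23 mod 29 = 1^2 * 23 = 1*23 = 23
  bit 1 = 0: r = r^2 mod 29 = 23^2 = 7
  bit 2 = 0: r = r^2 mod 29 = 7^2 = 20
  bit 3 = 0: r = r^2 mod 29 = 20^2 = 23
  bit 4 = 1: r = r^2 * 23 mod 29 = 23^2 * 23 = 7*23 = 16
  -> s = B^a = 16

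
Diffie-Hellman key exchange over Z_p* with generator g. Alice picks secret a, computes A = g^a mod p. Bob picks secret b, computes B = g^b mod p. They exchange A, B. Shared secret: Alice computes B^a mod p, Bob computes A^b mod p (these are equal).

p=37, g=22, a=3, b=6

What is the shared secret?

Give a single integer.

Answer: 36

Derivation:
A = 22^3 mod 37  (bits of 3 = 11)
  bit 0 = 1: r = r^2 * 22 mod 37 = 1^2 * 22 = 1*22 = 22
  bit 1 = 1: r = r^2 * 22 mod 37 = 22^2 * 22 = 3*22 = 29
  -> A = 29
B = 22^6 mod 37  (bits of 6 = 110)
  bit 0 = 1: r = r^2 * 22 mod 37 = 1^2 * 22 = 1*22 = 22
  bit 1 = 1: r = r^2 * 22 mod 37 = 22^2 * 22 = 3*22 = 29
  bit 2 = 0: r = r^2 mod 37 = 29^2 = 27
  -> B = 27
s = B^a = 27^3 mod 37  (bits of 3 = 11)
  bit 0 = 1: r = r^2 * 27 mod 37 = 1^2 * 27 = 1*27 = 27
  bit 1 = 1: r = r^2 * 27 mod 37 = 27^2 * 27 = 26*27 = 36
  -> s = B^a = 36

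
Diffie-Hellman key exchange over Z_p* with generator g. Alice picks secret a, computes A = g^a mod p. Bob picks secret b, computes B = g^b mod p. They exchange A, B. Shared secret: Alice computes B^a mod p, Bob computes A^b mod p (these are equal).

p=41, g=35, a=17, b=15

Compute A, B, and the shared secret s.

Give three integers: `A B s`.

A = 35^17 mod 41  (bits of 17 = 10001)
  bit 0 = 1: r = r^2 * 35 mod 41 = 1^2 * 35 = 1*35 = 35
  bit 1 = 0: r = r^2 mod 41 = 35^2 = 36
  bit 2 = 0: r = r^2 mod 41 = 36^2 = 25
  bit 3 = 0: r = r^2 mod 41 = 25^2 = 10
  bit 4 = 1: r = r^2 * 35 mod 41 = 10^2 * 35 = 18*35 = 15
  -> A = 15
B = 35^15 mod 41  (bits of 15 = 1111)
  bit 0 = 1: r = r^2 * 35 mod 41 = 1^2 * 35 = 1*35 = 35
  bit 1 = 1: r = r^2 * 35 mod 41 = 35^2 * 35 = 36*35 = 30
  bit 2 = 1: r = r^2 * 35 mod 41 = 30^2 * 35 = 39*35 = 12
  bit 3 = 1: r = r^2 * 35 mod 41 = 12^2 * 35 = 21*35 = 38
  -> B = 38
s = B^a = 38^17 mod 41  (bits of 17 = 10001)
  bit 0 = 1: r = r^2 * 38 mod 41 = 1^2 * 38 = 1*38 = 38
  bit 1 = 0: r = r^2 mod 41 = 38^2 = 9
  bit 2 = 0: r = r^2 mod 41 = 9^2 = 40
  bit 3 = 0: r = r^2 mod 41 = 40^2 = 1
  bit 4 = 1: r = r^2 * 38 mod 41 = 1^2 * 38 = 1*38 = 38
  -> s = B^a = 38

Answer: 15 38 38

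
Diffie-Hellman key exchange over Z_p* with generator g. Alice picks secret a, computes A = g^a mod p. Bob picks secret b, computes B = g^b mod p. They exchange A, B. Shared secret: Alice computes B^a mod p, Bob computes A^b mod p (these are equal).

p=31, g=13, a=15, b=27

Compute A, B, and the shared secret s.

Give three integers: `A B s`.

Answer: 30 23 30

Derivation:
A = 13^15 mod 31  (bits of 15 = 1111)
  bit 0 = 1: r = r^2 * 13 mod 31 = 1^2 * 13 = 1*13 = 13
  bit 1 = 1: r = r^2 * 13 mod 31 = 13^2 * 13 = 14*13 = 27
  bit 2 = 1: r = r^2 * 13 mod 31 = 27^2 * 13 = 16*13 = 22
  bit 3 = 1: r = r^2 * 13 mod 31 = 22^2 * 13 = 19*13 = 30
  -> A = 30
B = 13^27 mod 31  (bits of 27 = 11011)
  bit 0 = 1: r = r^2 * 13 mod 31 = 1^2 * 13 = 1*13 = 13
  bit 1 = 1: r = r^2 * 13 mod 31 = 13^2 * 13 = 14*13 = 27
  bit 2 = 0: r = r^2 mod 31 = 27^2 = 16
  bit 3 = 1: r = r^2 * 13 mod 31 = 16^2 * 13 = 8*13 = 11
  bit 4 = 1: r = r^2 * 13 mod 31 = 11^2 * 13 = 28*13 = 23
  -> B = 23
s = B^a = 23^15 mod 31  (bits of 15 = 1111)
  bit 0 = 1: r = r^2 * 23 mod 31 = 1^2 * 23 = 1*23 = 23
  bit 1 = 1: r = r^2 * 23 mod 31 = 23^2 * 23 = 2*23 = 15
  bit 2 = 1: r = r^2 * 23 mod 31 = 15^2 * 23 = 8*23 = 29
  bit 3 = 1: r = r^2 * 23 mod 31 = 29^2 * 23 = 4*23 = 30
  -> s = B^a = 30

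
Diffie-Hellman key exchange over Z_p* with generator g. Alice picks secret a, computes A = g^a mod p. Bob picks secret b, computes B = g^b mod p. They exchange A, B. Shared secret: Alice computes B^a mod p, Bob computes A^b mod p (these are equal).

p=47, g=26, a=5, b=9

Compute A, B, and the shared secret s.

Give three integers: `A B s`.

Answer: 11 39 38

Derivation:
A = 26^5 mod 47  (bits of 5 = 101)
  bit 0 = 1: r = r^2 * 26 mod 47 = 1^2 * 26 = 1*26 = 26
  bit 1 = 0: r = r^2 mod 47 = 26^2 = 18
  bit 2 = 1: r = r^2 * 26 mod 47 = 18^2 * 26 = 42*26 = 11
  -> A = 11
B = 26^9 mod 47  (bits of 9 = 1001)
  bit 0 = 1: r = r^2 * 26 mod 47 = 1^2 * 26 = 1*26 = 26
  bit 1 = 0: r = r^2 mod 47 = 26^2 = 18
  bit 2 = 0: r = r^2 mod 47 = 18^2 = 42
  bit 3 = 1: r = r^2 * 26 mod 47 = 42^2 * 26 = 25*26 = 39
  -> B = 39
s = B^a = 39^5 mod 47  (bits of 5 = 101)
  bit 0 = 1: r = r^2 * 39 mod 47 = 1^2 * 39 = 1*39 = 39
  bit 1 = 0: r = r^2 mod 47 = 39^2 = 17
  bit 2 = 1: r = r^2 * 39 mod 47 = 17^2 * 39 = 7*39 = 38
  -> s = B^a = 38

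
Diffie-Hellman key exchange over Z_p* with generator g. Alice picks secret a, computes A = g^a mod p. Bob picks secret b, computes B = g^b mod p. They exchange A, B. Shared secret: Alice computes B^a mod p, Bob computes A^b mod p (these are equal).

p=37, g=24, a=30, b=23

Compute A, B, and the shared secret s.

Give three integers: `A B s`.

Answer: 27 35 11

Derivation:
A = 24^30 mod 37  (bits of 30 = 11110)
  bit 0 = 1: r = r^2 * 24 mod 37 = 1^2 * 24 = 1*24 = 24
  bit 1 = 1: r = r^2 * 24 mod 37 = 24^2 * 24 = 21*24 = 23
  bit 2 = 1: r = r^2 * 24 mod 37 = 23^2 * 24 = 11*24 = 5
  bit 3 = 1: r = r^2 * 24 mod 37 = 5^2 * 24 = 25*24 = 8
  bit 4 = 0: r = r^2 mod 37 = 8^2 = 27
  -> A = 27
B = 24^23 mod 37  (bits of 23 = 10111)
  bit 0 = 1: r = r^2 * 24 mod 37 = 1^2 * 24 = 1*24 = 24
  bit 1 = 0: r = r^2 mod 37 = 24^2 = 21
  bit 2 = 1: r = r^2 * 24 mod 37 = 21^2 * 24 = 34*24 = 2
  bit 3 = 1: r = r^2 * 24 mod 37 = 2^2 * 24 = 4*24 = 22
  bit 4 = 1: r = r^2 * 24 mod 37 = 22^2 * 24 = 3*24 = 35
  -> B = 35
s = B^a = 35^30 mod 37  (bits of 30 = 11110)
  bit 0 = 1: r = r^2 * 35 mod 37 = 1^2 * 35 = 1*35 = 35
  bit 1 = 1: r = r^2 * 35 mod 37 = 35^2 * 35 = 4*35 = 29
  bit 2 = 1: r = r^2 * 35 mod 37 = 29^2 * 35 = 27*35 = 20
  bit 3 = 1: r = r^2 * 35 mod 37 = 20^2 * 35 = 30*35 = 14
  bit 4 = 0: r = r^2 mod 37 = 14^2 = 11
  -> s = B^a = 11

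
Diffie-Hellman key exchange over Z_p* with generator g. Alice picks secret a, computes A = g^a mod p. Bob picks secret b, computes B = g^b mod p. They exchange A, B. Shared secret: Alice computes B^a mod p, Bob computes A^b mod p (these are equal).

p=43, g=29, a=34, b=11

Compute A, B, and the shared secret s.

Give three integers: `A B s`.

Answer: 25 33 38

Derivation:
A = 29^34 mod 43  (bits of 34 = 100010)
  bit 0 = 1: r = r^2 * 29 mod 43 = 1^2 * 29 = 1*29 = 29
  bit 1 = 0: r = r^2 mod 43 = 29^2 = 24
  bit 2 = 0: r = r^2 mod 43 = 24^2 = 17
  bit 3 = 0: r = r^2 mod 43 = 17^2 = 31
  bit 4 = 1: r = r^2 * 29 mod 43 = 31^2 * 29 = 15*29 = 5
  bit 5 = 0: r = r^2 mod 43 = 5^2 = 25
  -> A = 25
B = 29^11 mod 43  (bits of 11 = 1011)
  bit 0 = 1: r = r^2 * 29 mod 43 = 1^2 * 29 = 1*29 = 29
  bit 1 = 0: r = r^2 mod 43 = 29^2 = 24
  bit 2 = 1: r = r^2 * 29 mod 43 = 24^2 * 29 = 17*29 = 20
  bit 3 = 1: r = r^2 * 29 mod 43 = 20^2 * 29 = 13*29 = 33
  -> B = 33
s = B^a = 33^34 mod 43  (bits of 34 = 100010)
  bit 0 = 1: r = r^2 * 33 mod 43 = 1^2 * 33 = 1*33 = 33
  bit 1 = 0: r = r^2 mod 43 = 33^2 = 14
  bit 2 = 0: r = r^2 mod 43 = 14^2 = 24
  bit 3 = 0: r = r^2 mod 43 = 24^2 = 17
  bit 4 = 1: r = r^2 * 33 mod 43 = 17^2 * 33 = 31*33 = 34
  bit 5 = 0: r = r^2 mod 43 = 34^2 = 38
  -> s = B^a = 38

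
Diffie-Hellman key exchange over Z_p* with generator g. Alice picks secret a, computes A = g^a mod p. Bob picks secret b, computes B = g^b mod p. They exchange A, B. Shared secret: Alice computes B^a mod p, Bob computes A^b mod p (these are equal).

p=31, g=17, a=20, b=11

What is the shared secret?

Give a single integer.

Answer: 25

Derivation:
A = 17^20 mod 31  (bits of 20 = 10100)
  bit 0 = 1: r = r^2 * 17 mod 31 = 1^2 * 17 = 1*17 = 17
  bit 1 = 0: r = r^2 mod 31 = 17^2 = 10
  bit 2 = 1: r = r^2 * 17 mod 31 = 10^2 * 17 = 7*17 = 26
  bit 3 = 0: r = r^2 mod 31 = 26^2 = 25
  bit 4 = 0: r = r^2 mod 31 = 25^2 = 5
  -> A = 5
B = 17^11 mod 31  (bits of 11 = 1011)
  bit 0 = 1: r = r^2 * 17 mod 31 = 1^2 * 17 = 1*17 = 17
  bit 1 = 0: r = r^2 mod 31 = 17^2 = 10
  bit 2 = 1: r = r^2 * 17 mod 31 = 10^2 * 17 = 7*17 = 26
  bit 3 = 1: r = r^2 * 17 mod 31 = 26^2 * 17 = 25*17 = 22
  -> B = 22
s = B^a = 22^20 mod 31  (bits of 20 = 10100)
  bit 0 = 1: r = r^2 * 22 mod 31 = 1^2 * 22 = 1*22 = 22
  bit 1 = 0: r = r^2 mod 31 = 22^2 = 19
  bit 2 = 1: r = r^2 * 22 mod 31 = 19^2 * 22 = 20*22 = 6
  bit 3 = 0: r = r^2 mod 31 = 6^2 = 5
  bit 4 = 0: r = r^2 mod 31 = 5^2 = 25
  -> s = B^a = 25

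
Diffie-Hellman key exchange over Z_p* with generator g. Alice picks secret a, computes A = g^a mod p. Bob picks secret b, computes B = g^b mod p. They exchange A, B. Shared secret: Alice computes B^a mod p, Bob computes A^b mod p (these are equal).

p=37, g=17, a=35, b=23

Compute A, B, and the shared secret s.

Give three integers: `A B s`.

A = 17^35 mod 37  (bits of 35 = 100011)
  bit 0 = 1: r = r^2 * 17 mod 37 = 1^2 * 17 = 1*17 = 17
  bit 1 = 0: r = r^2 mod 37 = 17^2 = 30
  bit 2 = 0: r = r^2 mod 37 = 30^2 = 12
  bit 3 = 0: r = r^2 mod 37 = 12^2 = 33
  bit 4 = 1: r = r^2 * 17 mod 37 = 33^2 * 17 = 16*17 = 13
  bit 5 = 1: r = r^2 * 17 mod 37 = 13^2 * 17 = 21*17 = 24
  -> A = 24
B = 17^23 mod 37  (bits of 23 = 10111)
  bit 0 = 1: r = r^2 * 17 mod 37 = 1^2 * 17 = 1*17 = 17
  bit 1 = 0: r = r^2 mod 37 = 17^2 = 30
  bit 2 = 1: r = r^2 * 17 mod 37 = 30^2 * 17 = 12*17 = 19
  bit 3 = 1: r = r^2 * 17 mod 37 = 19^2 * 17 = 28*17 = 32
  bit 4 = 1: r = r^2 * 17 mod 37 = 32^2 * 17 = 25*17 = 18
  -> B = 18
s = B^a = 18^35 mod 37  (bits of 35 = 100011)
  bit 0 = 1: r = r^2 * 18 mod 37 = 1^2 * 18 = 1*18 = 18
  bit 1 = 0: r = r^2 mod 37 = 18^2 = 28
  bit 2 = 0: r = r^2 mod 37 = 28^2 = 7
  bit 3 = 0: r = r^2 mod 37 = 7^2 = 12
  bit 4 = 1: r = r^2 * 18 mod 37 = 12^2 * 18 = 33*18 = 2
  bit 5 = 1: r = r^2 * 18 mod 37 = 2^2 * 18 = 4*18 = 35
  -> s = B^a = 35

Answer: 24 18 35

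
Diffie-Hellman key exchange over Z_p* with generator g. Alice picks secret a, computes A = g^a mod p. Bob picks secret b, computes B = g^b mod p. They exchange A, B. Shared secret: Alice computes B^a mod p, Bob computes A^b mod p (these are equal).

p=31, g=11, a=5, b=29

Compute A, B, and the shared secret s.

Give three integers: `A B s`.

Answer: 6 17 26

Derivation:
A = 11^5 mod 31  (bits of 5 = 101)
  bit 0 = 1: r = r^2 * 11 mod 31 = 1^2 * 11 = 1*11 = 11
  bit 1 = 0: r = r^2 mod 31 = 11^2 = 28
  bit 2 = 1: r = r^2 * 11 mod 31 = 28^2 * 11 = 9*11 = 6
  -> A = 6
B = 11^29 mod 31  (bits of 29 = 11101)
  bit 0 = 1: r = r^2 * 11 mod 31 = 1^2 * 11 = 1*11 = 11
  bit 1 = 1: r = r^2 * 11 mod 31 = 11^2 * 11 = 28*11 = 29
  bit 2 = 1: r = r^2 * 11 mod 31 = 29^2 * 11 = 4*11 = 13
  bit 3 = 0: r = r^2 mod 31 = 13^2 = 14
  bit 4 = 1: r = r^2 * 11 mod 31 = 14^2 * 11 = 10*11 = 17
  -> B = 17
s = B^a = 17^5 mod 31  (bits of 5 = 101)
  bit 0 = 1: r = r^2 * 17 mod 31 = 1^2 * 17 = 1*17 = 17
  bit 1 = 0: r = r^2 mod 31 = 17^2 = 10
  bit 2 = 1: r = r^2 * 17 mod 31 = 10^2 * 17 = 7*17 = 26
  -> s = B^a = 26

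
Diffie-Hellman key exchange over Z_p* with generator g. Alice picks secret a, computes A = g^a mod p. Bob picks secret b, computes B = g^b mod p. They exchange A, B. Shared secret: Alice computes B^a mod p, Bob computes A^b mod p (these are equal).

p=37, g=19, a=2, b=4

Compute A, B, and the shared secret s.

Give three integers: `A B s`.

A = 19^2 mod 37  (bits of 2 = 10)
  bit 0 = 1: r = r^2 * 19 mod 37 = 1^2 * 19 = 1*19 = 19
  bit 1 = 0: r = r^2 mod 37 = 19^2 = 28
  -> A = 28
B = 19^4 mod 37  (bits of 4 = 100)
  bit 0 = 1: r = r^2 * 19 mod 37 = 1^2 * 19 = 1*19 = 19
  bit 1 = 0: r = r^2 mod 37 = 19^2 = 28
  bit 2 = 0: r = r^2 mod 37 = 28^2 = 7
  -> B = 7
s = B^a = 7^2 mod 37  (bits of 2 = 10)
  bit 0 = 1: r = r^2 * 7 mod 37 = 1^2 * 7 = 1*7 = 7
  bit 1 = 0: r = r^2 mod 37 = 7^2 = 12
  -> s = B^a = 12

Answer: 28 7 12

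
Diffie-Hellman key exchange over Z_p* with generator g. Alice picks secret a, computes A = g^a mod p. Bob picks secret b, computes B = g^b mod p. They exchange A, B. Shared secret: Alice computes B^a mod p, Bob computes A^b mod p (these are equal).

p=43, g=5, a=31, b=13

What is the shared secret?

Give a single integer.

Answer: 20

Derivation:
A = 5^31 mod 43  (bits of 31 = 11111)
  bit 0 = 1: r = r^2 * 5 mod 43 = 1^2 * 5 = 1*5 = 5
  bit 1 = 1: r = r^2 * 5 mod 43 = 5^2 * 5 = 25*5 = 39
  bit 2 = 1: r = r^2 * 5 mod 43 = 39^2 * 5 = 16*5 = 37
  bit 3 = 1: r = r^2 * 5 mod 43 = 37^2 * 5 = 36*5 = 8
  bit 4 = 1: r = r^2 * 5 mod 43 = 8^2 * 5 = 21*5 = 19
  -> A = 19
B = 5^13 mod 43  (bits of 13 = 1101)
  bit 0 = 1: r = r^2 * 5 mod 43 = 1^2 * 5 = 1*5 = 5
  bit 1 = 1: r = r^2 * 5 mod 43 = 5^2 * 5 = 25*5 = 39
  bit 2 = 0: r = r^2 mod 43 = 39^2 = 16
  bit 3 = 1: r = r^2 * 5 mod 43 = 16^2 * 5 = 41*5 = 33
  -> B = 33
s = B^a = 33^31 mod 43  (bits of 31 = 11111)
  bit 0 = 1: r = r^2 * 33 mod 43 = 1^2 * 33 = 1*33 = 33
  bit 1 = 1: r = r^2 * 33 mod 43 = 33^2 * 33 = 14*33 = 32
  bit 2 = 1: r = r^2 * 33 mod 43 = 32^2 * 33 = 35*33 = 37
  bit 3 = 1: r = r^2 * 33 mod 43 = 37^2 * 33 = 36*33 = 27
  bit 4 = 1: r = r^2 * 33 mod 43 = 27^2 * 33 = 41*33 = 20
  -> s = B^a = 20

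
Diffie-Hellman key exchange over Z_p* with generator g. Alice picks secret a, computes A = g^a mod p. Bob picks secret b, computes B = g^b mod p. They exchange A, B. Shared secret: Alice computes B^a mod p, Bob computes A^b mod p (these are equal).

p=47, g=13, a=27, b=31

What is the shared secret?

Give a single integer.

Answer: 11

Derivation:
A = 13^27 mod 47  (bits of 27 = 11011)
  bit 0 = 1: r = r^2 * 13 mod 47 = 1^2 * 13 = 1*13 = 13
  bit 1 = 1: r = r^2 * 13 mod 47 = 13^2 * 13 = 28*13 = 35
  bit 2 = 0: r = r^2 mod 47 = 35^2 = 3
  bit 3 = 1: r = r^2 * 13 mod 47 = 3^2 * 13 = 9*13 = 23
  bit 4 = 1: r = r^2 * 13 mod 47 = 23^2 * 13 = 12*13 = 15
  -> A = 15
B = 13^31 mod 47  (bits of 31 = 11111)
  bit 0 = 1: r = r^2 * 13 mod 47 = 1^2 * 13 = 1*13 = 13
  bit 1 = 1: r = r^2 * 13 mod 47 = 13^2 * 13 = 28*13 = 35
  bit 2 = 1: r = r^2 * 13 mod 47 = 35^2 * 13 = 3*13 = 39
  bit 3 = 1: r = r^2 * 13 mod 47 = 39^2 * 13 = 17*13 = 33
  bit 4 = 1: r = r^2 * 13 mod 47 = 33^2 * 13 = 8*13 = 10
  -> B = 10
s = B^a = 10^27 mod 47  (bits of 27 = 11011)
  bit 0 = 1: r = r^2 * 10 mod 47 = 1^2 * 10 = 1*10 = 10
  bit 1 = 1: r = r^2 * 10 mod 47 = 10^2 * 10 = 6*10 = 13
  bit 2 = 0: r = r^2 mod 47 = 13^2 = 28
  bit 3 = 1: r = r^2 * 10 mod 47 = 28^2 * 10 = 32*10 = 38
  bit 4 = 1: r = r^2 * 10 mod 47 = 38^2 * 10 = 34*10 = 11
  -> s = B^a = 11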